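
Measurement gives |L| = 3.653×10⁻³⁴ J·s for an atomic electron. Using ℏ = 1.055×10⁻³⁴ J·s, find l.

In units of ℏ, |L| ≈ 3.463.
l(l+1) ≈ 3.463² ≈ 11.99, so l = 3.

l = 3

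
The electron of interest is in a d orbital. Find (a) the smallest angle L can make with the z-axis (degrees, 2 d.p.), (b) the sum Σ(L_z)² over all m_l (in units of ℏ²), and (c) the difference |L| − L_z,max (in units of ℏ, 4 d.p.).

θ_min ≈ 35.26°; Σ(L_z)² = 10 ℏ²; |L|−L_z,max ≈ 0.4495ℏ

For a d orbital, l = 2.
cos θ_min = 2/√6, so θ_min ≈ 35.26°.
Σ m_l² = 10, so Σ(L_z)² = 10 ℏ².
|L| − L_z,max = (√6 − 2)ℏ ≈ 0.4495ℏ.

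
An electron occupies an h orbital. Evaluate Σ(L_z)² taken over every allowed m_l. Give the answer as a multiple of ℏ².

Σ(L_z)² = 110 ℏ²

The letter h corresponds to l = 5.
The allowed m_l values are -5, -4, -3, -2, -1, 0, 1, 2, 3, 4, 5.
Σ m_l² = 2·(1 + 4 + 9 + 16 + 25) = 110.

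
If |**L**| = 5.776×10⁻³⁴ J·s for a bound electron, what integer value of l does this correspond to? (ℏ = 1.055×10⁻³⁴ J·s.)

l = 5

Dividing by ℏ: |L|/ℏ ≈ 5.475.
Set l(l+1) = 29.97; the integer solution is l = 5.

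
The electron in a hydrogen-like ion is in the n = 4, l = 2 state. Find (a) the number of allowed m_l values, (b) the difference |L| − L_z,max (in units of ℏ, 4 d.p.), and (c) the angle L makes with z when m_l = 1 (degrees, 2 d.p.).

There are 2l+1 = 5 values of m_l.
|L| − L_z,max = (√6 − 2)ℏ ≈ 0.4495ℏ.
For m_l = 1: cos θ = 1/√6, θ ≈ 65.91°.

5 values; |L|−L_z,max ≈ 0.4495ℏ; θ(m_l=1) ≈ 65.91°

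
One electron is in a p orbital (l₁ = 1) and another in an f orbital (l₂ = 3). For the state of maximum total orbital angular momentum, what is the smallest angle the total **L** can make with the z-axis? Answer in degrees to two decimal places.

θ_min ≈ 26.57°

L runs from |1 − 3| = 2 to 1 + 3 = 4.
Allowed values: L = 2, 3, 4.
The maximum is L = 4, with |L_tot| = ℏ√(4·5) = 2√5 ℏ.
The minimum angle with z is arccos(4/√20) ≈ 26.57°.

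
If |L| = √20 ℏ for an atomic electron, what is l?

|L| = ℏ√(l(l+1)), so l(l+1) = 20.
Solving: l = 4.

l = 4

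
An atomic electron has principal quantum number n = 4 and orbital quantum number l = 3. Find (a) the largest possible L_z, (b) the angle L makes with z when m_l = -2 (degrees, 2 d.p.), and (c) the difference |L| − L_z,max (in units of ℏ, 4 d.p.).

L_z,max = lℏ = 3ℏ.
For m_l = -2: cos θ = -2/√12, θ ≈ 125.26°.
|L| − L_z,max = (2√3 − 3)ℏ ≈ 0.4641ℏ.

L_z,max = 3ℏ; θ(m_l=-2) ≈ 125.26°; |L|−L_z,max ≈ 0.4641ℏ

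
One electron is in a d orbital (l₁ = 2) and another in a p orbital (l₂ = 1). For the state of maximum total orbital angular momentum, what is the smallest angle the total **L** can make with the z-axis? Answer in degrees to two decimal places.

By the triangle rule, |l₁ − l₂| ≤ L ≤ l₁ + l₂.
L ∈ {1, 2, 3}.
The maximum is L = 3, with |L_tot| = ℏ√(3·4) = 2√3 ℏ.
The minimum angle with z is arccos(3/√12) ≈ 30.00°.

θ_min ≈ 30.00°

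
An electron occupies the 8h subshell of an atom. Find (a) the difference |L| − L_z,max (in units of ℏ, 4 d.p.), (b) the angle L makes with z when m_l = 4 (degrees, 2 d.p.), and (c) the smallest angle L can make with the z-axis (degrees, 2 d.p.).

The 8h subshell has l = 5.
|L| − L_z,max = (√30 − 5)ℏ ≈ 0.4772ℏ.
For m_l = 4: cos θ = 4/√30, θ ≈ 43.09°.
cos θ_min = 5/√30, so θ_min ≈ 24.09°.

|L|−L_z,max ≈ 0.4772ℏ; θ(m_l=4) ≈ 43.09°; θ_min ≈ 24.09°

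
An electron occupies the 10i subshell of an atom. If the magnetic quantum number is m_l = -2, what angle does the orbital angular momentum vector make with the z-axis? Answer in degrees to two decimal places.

θ ≈ 107.98°

10i means n = 10, l = 6.
|L| = ℏ√(l(l+1)) = √42 ℏ.
L_z = m_l ℏ = −2ℏ.
cos θ = L_z/|L| = -2/√42, so θ ≈ 107.98°.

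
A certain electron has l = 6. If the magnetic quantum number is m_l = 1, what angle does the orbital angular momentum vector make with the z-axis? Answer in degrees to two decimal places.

θ ≈ 81.12°

|L| = ℏ√(l(l+1)) = √42 ℏ.
L_z = m_l ℏ = 1ℏ.
cos θ = L_z/|L| = 1/√42, so θ ≈ 81.12°.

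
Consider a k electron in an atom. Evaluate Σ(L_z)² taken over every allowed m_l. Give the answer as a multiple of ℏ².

Σ(L_z)² = 280 ℏ²

K corresponds to l = 7.
m_l ∈ {-7, -6, -5, -4, -3, -2, -1, 0, 1, 2, 3, 4, 5, 6, 7}.
Σ m_l² = 2·(1 + 4 + 9 + 16 + 25 + 36 + 49) = 280.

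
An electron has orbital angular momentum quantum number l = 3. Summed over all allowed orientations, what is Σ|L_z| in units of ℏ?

m_l runs from −3 to 3, i.e. {-3, -2, -1, 0, 1, 2, 3}.
Σ|m_l| = 2(1+2+…+3) = 12.

Σ|L_z| = 12 ℏ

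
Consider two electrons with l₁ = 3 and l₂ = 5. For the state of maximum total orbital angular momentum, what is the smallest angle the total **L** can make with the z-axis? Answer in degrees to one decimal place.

θ_min ≈ 19.5°

Angular momentum addition gives L = |l₁ − l₂|, …, l₁ + l₂.
So L can be 2, 3, 4, 5, 6, 7, 8.
The maximum is L = 8, with |L_tot| = ℏ√(8·9) = 6√2 ℏ.
The minimum angle with z is arccos(8/√72) ≈ 19.5°.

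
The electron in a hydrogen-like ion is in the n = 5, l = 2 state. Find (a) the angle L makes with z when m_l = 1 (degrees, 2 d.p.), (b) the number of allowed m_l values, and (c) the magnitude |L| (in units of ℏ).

For m_l = 1: cos θ = 1/√6, θ ≈ 65.91°.
There are 2l+1 = 5 values of m_l.
|L| = ℏ√(2·3) = √6 ℏ ≈ 2.449ℏ.

θ(m_l=1) ≈ 65.91°; 5 values; |L| = √6 ℏ ≈ 2.449ℏ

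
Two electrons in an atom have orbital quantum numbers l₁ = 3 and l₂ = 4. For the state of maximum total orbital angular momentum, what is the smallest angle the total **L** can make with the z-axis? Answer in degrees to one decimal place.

θ_min ≈ 20.7°

The total orbital quantum number L ranges from |l₁ − l₂| to l₁ + l₂ in integer steps.
So L can be 1, 2, 3, 4, 5, 6, 7.
The maximum is L = 7, with |L_tot| = ℏ√(7·8) = 2√14 ℏ.
The minimum angle with z is arccos(7/√56) ≈ 20.7°.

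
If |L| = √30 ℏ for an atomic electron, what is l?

|L| = ℏ√(l(l+1)), so l(l+1) = 30.
l² + l − 30 = 0 ⇒ l = 5.

l = 5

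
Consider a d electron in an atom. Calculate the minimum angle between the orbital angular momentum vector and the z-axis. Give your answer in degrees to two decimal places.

A d state has l = 2.
|L| = √(l(l+1)) ℏ = √6 ℏ.
The smallest angle corresponds to the largest L_z, i.e. m_l = l = 2, giving L_z = 2ℏ.
cos θ_min = 2/√6, so θ_min ≈ 35.26°.

θ_min ≈ 35.26°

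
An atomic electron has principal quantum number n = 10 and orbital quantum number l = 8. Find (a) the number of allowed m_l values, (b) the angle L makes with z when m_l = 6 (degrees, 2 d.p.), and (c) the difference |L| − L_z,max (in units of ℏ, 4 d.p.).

17 values; θ(m_l=6) ≈ 45.00°; |L|−L_z,max ≈ 0.4853ℏ

There are 2l+1 = 17 values of m_l.
For m_l = 6: cos θ = 6/√72, θ ≈ 45.00°.
|L| − L_z,max = (6√2 − 8)ℏ ≈ 0.4853ℏ.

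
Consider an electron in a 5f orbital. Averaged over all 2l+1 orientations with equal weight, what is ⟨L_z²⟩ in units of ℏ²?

5f means n = 5, l = 3.
m_l runs from −3 to 3, i.e. {-3, -2, -1, 0, 1, 2, 3}.
⟨L_z²⟩ = ℏ²·l(l+1)/3 = 4ℏ².

⟨L_z²⟩ = 4 ℏ²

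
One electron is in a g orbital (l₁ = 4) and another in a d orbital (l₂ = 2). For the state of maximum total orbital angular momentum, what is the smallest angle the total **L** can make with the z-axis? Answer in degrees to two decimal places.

θ_min ≈ 22.21°

The total orbital quantum number L ranges from |l₁ − l₂| to l₁ + l₂ in integer steps.
L ∈ {2, 3, 4, 5, 6}.
The maximum is L = 6, with |L_tot| = ℏ√(6·7) = √42 ℏ.
The minimum angle with z is arccos(6/√42) ≈ 22.21°.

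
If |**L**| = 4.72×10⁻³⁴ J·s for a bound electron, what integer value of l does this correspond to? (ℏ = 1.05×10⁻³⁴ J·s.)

l = 4

|L|/ℏ = (4.72×10⁻³⁴)/(1.05×10⁻³⁴) ≈ 4.495.
l(l+1) ≈ 4.495² ≈ 20.21, so l = 4.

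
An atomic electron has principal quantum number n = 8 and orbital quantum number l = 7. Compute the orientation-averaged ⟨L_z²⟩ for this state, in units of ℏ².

m_l ∈ {-7, -6, -5, -4, -3, -2, -1, 0, 1, 2, 3, 4, 5, 6, 7}.
⟨L_z²⟩ = ℏ²·l(l+1)/3 = 18.67ℏ².

⟨L_z²⟩ = 18.67 ℏ²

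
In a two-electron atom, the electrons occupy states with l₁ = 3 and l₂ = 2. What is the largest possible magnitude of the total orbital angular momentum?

Angular momentum addition gives L = |l₁ − l₂|, …, l₁ + l₂.
So L can be 1, 2, 3, 4, 5.
The largest magnitude corresponds to L = 5: |L_tot| = ℏ√(5·6) = √30 ℏ.

|L_tot|_max = √30 ℏ ≈ 5.477ℏ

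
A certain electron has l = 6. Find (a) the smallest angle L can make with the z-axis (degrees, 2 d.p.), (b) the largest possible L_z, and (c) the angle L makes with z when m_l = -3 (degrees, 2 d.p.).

θ_min ≈ 22.21°; L_z,max = 6ℏ; θ(m_l=-3) ≈ 117.58°

cos θ_min = 6/√42, so θ_min ≈ 22.21°.
L_z,max = lℏ = 6ℏ.
For m_l = -3: cos θ = -3/√42, θ ≈ 117.58°.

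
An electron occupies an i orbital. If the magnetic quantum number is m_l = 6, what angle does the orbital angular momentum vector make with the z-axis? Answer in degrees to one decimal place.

The letter i corresponds to l = 6.
|L| = √(l(l+1)) ℏ = √42 ℏ.
L_z = m_l ℏ = 6ℏ.
cos θ = L_z/|L| = 6/√42, so θ ≈ 22.2°.

θ ≈ 22.2°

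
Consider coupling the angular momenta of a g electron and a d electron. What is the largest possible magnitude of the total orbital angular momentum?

|L_tot|_max = √42 ℏ ≈ 6.481ℏ

L runs from |4 − 2| = 2 to 4 + 2 = 6.
So L can be 2, 3, 4, 5, 6.
The largest magnitude corresponds to L = 6: |L_tot| = ℏ√(6·7) = √42 ℏ.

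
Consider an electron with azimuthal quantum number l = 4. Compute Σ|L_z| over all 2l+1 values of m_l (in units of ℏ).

Σ|L_z| = 20 ℏ

The allowed m_l values are -4, -3, -2, -1, 0, 1, 2, 3, 4.
Σ|m_l| = 2·4(4+1)/2 = 20.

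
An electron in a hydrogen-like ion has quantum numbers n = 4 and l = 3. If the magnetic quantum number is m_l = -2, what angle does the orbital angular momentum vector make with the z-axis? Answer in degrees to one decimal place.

θ ≈ 125.3°

|L| = √(l(l+1)) ℏ = 2√3 ℏ.
L_z = m_l ℏ = −2ℏ.
cos θ = L_z/|L| = -2/√12, so θ ≈ 125.3°.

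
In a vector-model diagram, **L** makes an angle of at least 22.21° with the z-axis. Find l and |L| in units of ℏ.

l = 6, |L| = √42 ℏ ≈ 6.481ℏ

cos²θ_min = l/(l+1) = 0.8571.
Thus l = 0.8571/(1 − 0.8571) ≈ 6.
Then |L| = ℏ√(6·7) = √42 ℏ.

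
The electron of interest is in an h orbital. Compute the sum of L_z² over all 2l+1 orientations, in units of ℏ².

Σ(L_z)² = 110 ℏ²

For an h orbital, l = 5.
The allowed m_l values are -5, -4, -3, -2, -1, 0, 1, 2, 3, 4, 5.
Summing m² from −5 to 5: Σ m_l² = 110.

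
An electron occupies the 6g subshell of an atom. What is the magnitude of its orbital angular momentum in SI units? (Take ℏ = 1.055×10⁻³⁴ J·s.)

|L| = 4.718×10⁻³⁴ J·s

The 6g subshell has l = 4.
|L| = ℏ√(l(l+1)) = ℏ√(4·5) = 2√5 ℏ
Numerically, |L| = 4.472 × (1.055×10⁻³⁴ J·s) = 4.718×10⁻³⁴ J·s.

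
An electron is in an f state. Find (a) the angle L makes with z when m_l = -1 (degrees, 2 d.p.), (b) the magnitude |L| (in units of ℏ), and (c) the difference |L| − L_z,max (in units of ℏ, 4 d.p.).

θ(m_l=-1) ≈ 106.78°; |L| = 2√3 ℏ ≈ 3.464ℏ; |L|−L_z,max ≈ 0.4641ℏ

F corresponds to l = 3.
For m_l = -1: cos θ = -1/√12, θ ≈ 106.78°.
|L| = ℏ√(3·4) = 2√3 ℏ ≈ 3.464ℏ.
|L| − L_z,max = (2√3 − 3)ℏ ≈ 0.4641ℏ.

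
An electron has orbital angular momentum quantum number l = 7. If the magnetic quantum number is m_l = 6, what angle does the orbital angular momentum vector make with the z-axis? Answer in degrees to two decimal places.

|L| = ℏ√(l(l+1)) = 2√14 ℏ.
L_z = m_l ℏ = 6ℏ.
cos θ = L_z/|L| = 6/√56, so θ ≈ 36.70°.

θ ≈ 36.70°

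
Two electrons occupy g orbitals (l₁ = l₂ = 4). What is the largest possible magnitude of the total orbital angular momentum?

L runs from |4 − 4| = 0 to 4 + 4 = 8.
So L can be 0, 1, 2, 3, 4, 5, 6, 7, 8.
The largest magnitude corresponds to L = 8: |L_tot| = ℏ√(8·9) = 6√2 ℏ.

|L_tot|_max = 6√2 ℏ ≈ 8.485ℏ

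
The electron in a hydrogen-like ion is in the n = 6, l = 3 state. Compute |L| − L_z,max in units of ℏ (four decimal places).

|L| − L_z,max ≈ 0.4641ℏ

|L| = 2√3 ℏ ≈ 3.4641ℏ, while L_z,max = lℏ = 3ℏ.
The difference is (2√3 − 3)ℏ ≈ 0.4641ℏ.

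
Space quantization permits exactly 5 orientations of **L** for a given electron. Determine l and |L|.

l = 2, |L| = √6 ℏ ≈ 2.449ℏ

Since there are 2l+1 = 5 values of m_l, l = 2.
Then |L| = √(l(l+1)) ℏ = √6 ℏ.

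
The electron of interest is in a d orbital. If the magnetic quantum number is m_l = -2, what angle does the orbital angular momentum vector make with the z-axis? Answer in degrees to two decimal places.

The letter d corresponds to l = 2.
|L| = √(l(l+1)) ℏ = √6 ℏ.
L_z = m_l ℏ = −2ℏ.
cos θ = L_z/|L| = -2/√6, so θ ≈ 144.74°.

θ ≈ 144.74°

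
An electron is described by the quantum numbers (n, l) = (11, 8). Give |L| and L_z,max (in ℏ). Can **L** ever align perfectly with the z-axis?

No: L_z,max = 8ℏ < |L| = 6√2 ℏ ≈ 8.485ℏ

|L| = 6√2 ℏ ≈ 8.4853ℏ, while L_z,max = lℏ = 8ℏ.
Since |L| > L_z,max, the vector can never point exactly along z; the closest it comes is θ_min = arccos(8/√72) ≈ 19.5°.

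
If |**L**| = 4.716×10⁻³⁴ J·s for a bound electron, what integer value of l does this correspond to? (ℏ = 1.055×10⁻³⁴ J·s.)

l = 4

In units of ℏ, |L| ≈ 4.470.
l(l+1) ≈ 4.470² ≈ 19.98, so l = 4.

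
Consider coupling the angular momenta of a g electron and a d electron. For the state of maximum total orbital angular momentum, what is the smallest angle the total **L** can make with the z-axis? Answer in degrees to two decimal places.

The total orbital quantum number L ranges from |l₁ − l₂| to l₁ + l₂ in integer steps.
So L can be 2, 3, 4, 5, 6.
The maximum is L = 6, with |L_tot| = ℏ√(6·7) = √42 ℏ.
The minimum angle with z is arccos(6/√42) ≈ 22.21°.

θ_min ≈ 22.21°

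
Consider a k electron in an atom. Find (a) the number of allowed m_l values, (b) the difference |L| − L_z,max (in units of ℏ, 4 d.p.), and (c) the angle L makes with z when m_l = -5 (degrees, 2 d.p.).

For a k orbital, l = 7.
There are 2l+1 = 15 values of m_l.
|L| − L_z,max = (2√14 − 7)ℏ ≈ 0.4833ℏ.
For m_l = -5: cos θ = -5/√56, θ ≈ 131.92°.

15 values; |L|−L_z,max ≈ 0.4833ℏ; θ(m_l=-5) ≈ 131.92°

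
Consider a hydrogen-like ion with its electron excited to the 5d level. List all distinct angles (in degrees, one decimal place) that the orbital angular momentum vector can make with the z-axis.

The 5d level has l = 2.
|L|² = l(l+1)ℏ² = 6ℏ², so |L| = √6 ℏ.
cos θ = m_l/√6 for each m_l ∈ {-2, -1, 0, 1, 2}.

θ ∈ {35.3°, 65.9°, 90.0°, 114.1°, 144.7°}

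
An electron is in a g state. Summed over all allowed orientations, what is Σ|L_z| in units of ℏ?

A g state has l = 4.
m_l ∈ {-4, -3, -2, -1, 0, 1, 2, 3, 4}.
Σ|m_l| = 2(1+2+…+4) = 20.

Σ|L_z| = 20 ℏ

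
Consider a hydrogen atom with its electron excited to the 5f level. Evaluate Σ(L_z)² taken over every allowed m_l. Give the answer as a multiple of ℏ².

Σ(L_z)² = 28 ℏ²

The 5f level has l = 3.
The allowed m_l values are -3, -2, -1, 0, 1, 2, 3.
Summing m² from −3 to 3: Σ m_l² = 28.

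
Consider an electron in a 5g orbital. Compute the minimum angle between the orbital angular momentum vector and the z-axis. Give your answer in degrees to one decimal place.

θ_min ≈ 26.6°

The 5g subshell has l = 4.
|L| = √(l(l+1)) ℏ = 2√5 ℏ.
The smallest angle corresponds to the largest L_z, i.e. m_l = l = 4, giving L_z = 4ℏ.
cos θ_min = 4/√20, so θ_min ≈ 26.6°.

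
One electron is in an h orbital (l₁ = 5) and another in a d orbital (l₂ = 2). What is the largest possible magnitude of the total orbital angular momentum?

L runs from |5 − 2| = 3 to 5 + 2 = 7.
L ∈ {3, 4, 5, 6, 7}.
The largest magnitude corresponds to L = 7: |L_tot| = ℏ√(7·8) = 2√14 ℏ.

|L_tot|_max = 2√14 ℏ ≈ 7.483ℏ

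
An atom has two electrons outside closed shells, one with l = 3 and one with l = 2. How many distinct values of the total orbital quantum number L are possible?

5

By the triangle rule, |l₁ − l₂| ≤ L ≤ l₁ + l₂.
So L can be 1, 2, 3, 4, 5.
That is 5 values.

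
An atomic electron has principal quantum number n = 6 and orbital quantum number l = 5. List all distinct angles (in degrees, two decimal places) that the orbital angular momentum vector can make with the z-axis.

|L|² = l(l+1)ℏ² = 30ℏ², so |L| = √30 ℏ.
cos θ = m_l/√30 for each m_l ∈ {-5, -4, -3, -2, -1, 0, 1, 2, 3, 4, 5}.

θ ∈ {24.09°, 43.09°, 56.79°, 68.58°, 79.48°, 90.00°, 100.52°, 111.42°, 123.21°, 136.91°, 155.91°}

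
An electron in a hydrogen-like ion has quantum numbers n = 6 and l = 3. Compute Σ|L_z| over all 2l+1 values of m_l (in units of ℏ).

Σ|L_z| = 12 ℏ

m_l runs from −3 to 3, i.e. {-3, -2, -1, 0, 1, 2, 3}.
Σ|m_l| = 2(1+2+…+3) = 12.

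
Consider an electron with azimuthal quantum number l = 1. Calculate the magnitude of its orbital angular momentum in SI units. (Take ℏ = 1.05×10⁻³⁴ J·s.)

|L| = ℏ√(l(l+1)) = ℏ√(1·2) = √2 ℏ
Numerically, |L| = 1.414 × (1.05×10⁻³⁴ J·s) = 1.48×10⁻³⁴ J·s.

|L| = 1.48×10⁻³⁴ J·s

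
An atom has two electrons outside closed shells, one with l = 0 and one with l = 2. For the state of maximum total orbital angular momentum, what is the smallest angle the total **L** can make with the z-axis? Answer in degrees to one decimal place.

Angular momentum addition gives L = |l₁ − l₂|, …, l₁ + l₂.
So L can be 2.
The maximum is L = 2, with |L_tot| = ℏ√(2·3) = √6 ℏ.
The minimum angle with z is arccos(2/√6) ≈ 35.3°.

θ_min ≈ 35.3°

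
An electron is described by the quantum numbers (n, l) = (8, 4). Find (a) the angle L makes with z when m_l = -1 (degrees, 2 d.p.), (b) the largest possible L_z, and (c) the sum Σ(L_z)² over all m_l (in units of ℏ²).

θ(m_l=-1) ≈ 102.92°; L_z,max = 4ℏ; Σ(L_z)² = 60 ℏ²

For m_l = -1: cos θ = -1/√20, θ ≈ 102.92°.
L_z,max = lℏ = 4ℏ.
Σ m_l² = 60, so Σ(L_z)² = 60 ℏ².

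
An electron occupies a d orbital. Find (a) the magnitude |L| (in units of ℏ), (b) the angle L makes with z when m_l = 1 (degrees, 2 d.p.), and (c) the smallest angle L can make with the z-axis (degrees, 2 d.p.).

|L| = √6 ℏ ≈ 2.449ℏ; θ(m_l=1) ≈ 65.91°; θ_min ≈ 35.26°

The letter d corresponds to l = 2.
|L| = ℏ√(2·3) = √6 ℏ ≈ 2.449ℏ.
For m_l = 1: cos θ = 1/√6, θ ≈ 65.91°.
cos θ_min = 2/√6, so θ_min ≈ 35.26°.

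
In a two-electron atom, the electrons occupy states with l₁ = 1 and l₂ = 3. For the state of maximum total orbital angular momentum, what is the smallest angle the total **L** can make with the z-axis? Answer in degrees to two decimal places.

θ_min ≈ 26.57°

Angular momentum addition gives L = |l₁ − l₂|, …, l₁ + l₂.
So L can be 2, 3, 4.
The maximum is L = 4, with |L_tot| = ℏ√(4·5) = 2√5 ℏ.
The minimum angle with z is arccos(4/√20) ≈ 26.57°.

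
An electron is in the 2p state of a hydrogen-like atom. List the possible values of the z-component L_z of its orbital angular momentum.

2p means n = 2, l = 1.
L_z = m_l ℏ with m_l ranging from −l to +l in integer steps.
For l = 1: m_l ∈ {-1, 0, 1}.

L_z ∈ {−ℏ, 0, ℏ}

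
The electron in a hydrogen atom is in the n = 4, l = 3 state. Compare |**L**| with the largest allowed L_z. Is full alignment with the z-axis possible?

No: L_z,max = 3ℏ < |L| = 2√3 ℏ ≈ 3.464ℏ

|L| = 2√3 ℏ ≈ 3.4641ℏ, while L_z,max = lℏ = 3ℏ.
Since |L| > L_z,max, the vector can never point exactly along z; the closest it comes is θ_min = arccos(3/√12) ≈ 30.0°.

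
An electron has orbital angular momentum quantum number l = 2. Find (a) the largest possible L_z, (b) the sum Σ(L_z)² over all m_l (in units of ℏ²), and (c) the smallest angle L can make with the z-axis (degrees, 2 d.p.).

L_z,max = 2ℏ; Σ(L_z)² = 10 ℏ²; θ_min ≈ 35.26°

L_z,max = lℏ = 2ℏ.
Σ m_l² = 10, so Σ(L_z)² = 10 ℏ².
cos θ_min = 2/√6, so θ_min ≈ 35.26°.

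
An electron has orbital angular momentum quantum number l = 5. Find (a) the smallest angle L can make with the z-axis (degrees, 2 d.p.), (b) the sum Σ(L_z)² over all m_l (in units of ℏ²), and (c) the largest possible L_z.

θ_min ≈ 24.09°; Σ(L_z)² = 110 ℏ²; L_z,max = 5ℏ

cos θ_min = 5/√30, so θ_min ≈ 24.09°.
Σ m_l² = 110, so Σ(L_z)² = 110 ℏ².
L_z,max = lℏ = 5ℏ.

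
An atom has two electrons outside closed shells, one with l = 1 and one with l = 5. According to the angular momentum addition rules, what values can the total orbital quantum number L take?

Angular momentum addition gives L = |l₁ − l₂|, …, l₁ + l₂.
Allowed values: L = 4, 5, 6.

L = 4, 5, 6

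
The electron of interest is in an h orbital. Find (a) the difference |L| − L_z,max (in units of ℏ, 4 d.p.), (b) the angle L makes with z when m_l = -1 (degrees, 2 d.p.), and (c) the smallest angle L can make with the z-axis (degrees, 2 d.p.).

|L|−L_z,max ≈ 0.4772ℏ; θ(m_l=-1) ≈ 100.52°; θ_min ≈ 24.09°

An h state has l = 5.
|L| − L_z,max = (√30 − 5)ℏ ≈ 0.4772ℏ.
For m_l = -1: cos θ = -1/√30, θ ≈ 100.52°.
cos θ_min = 5/√30, so θ_min ≈ 24.09°.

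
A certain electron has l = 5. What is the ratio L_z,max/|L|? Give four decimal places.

|L| = √30 ℏ ≈ 5.4772ℏ, while L_z,max = lℏ = 5ℏ.
L_z,max/|L| = 5/√30 = 0.9129.

L_z,max/|L| = 0.9129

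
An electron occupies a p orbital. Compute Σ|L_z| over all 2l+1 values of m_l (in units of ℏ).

Σ|L_z| = 2 ℏ

A p state has l = 1.
The allowed m_l values are -1, 0, 1.
Σ|m_l| = 2·1(1+1)/2 = 2.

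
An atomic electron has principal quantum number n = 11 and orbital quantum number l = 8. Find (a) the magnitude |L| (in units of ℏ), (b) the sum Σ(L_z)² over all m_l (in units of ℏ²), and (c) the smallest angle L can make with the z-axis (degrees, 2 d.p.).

|L| = 6√2 ℏ ≈ 8.485ℏ; Σ(L_z)² = 408 ℏ²; θ_min ≈ 19.47°

|L| = ℏ√(8·9) = 6√2 ℏ ≈ 8.485ℏ.
Σ m_l² = 408, so Σ(L_z)² = 408 ℏ².
cos θ_min = 8/√72, so θ_min ≈ 19.47°.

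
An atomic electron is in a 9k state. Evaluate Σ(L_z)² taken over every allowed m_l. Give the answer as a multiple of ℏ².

Σ(L_z)² = 280 ℏ²

9k means n = 9, l = 7.
m_l runs from −7 to 7, i.e. {-7, -6, -5, -4, -3, -2, -1, 0, 1, 2, 3, 4, 5, 6, 7}.
Σ m_l² = l(l+1)(2l+1)/3 = 7·8·15/3 = 280.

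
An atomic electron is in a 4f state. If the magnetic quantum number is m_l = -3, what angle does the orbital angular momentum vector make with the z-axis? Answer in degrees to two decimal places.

4f means n = 4, l = 3.
|L|² = l(l+1)ℏ² = 12ℏ², so |L| = 2√3 ℏ.
L_z = m_l ℏ = −3ℏ.
cos θ = L_z/|L| = -3/√12, so θ ≈ 150.00°.

θ ≈ 150.00°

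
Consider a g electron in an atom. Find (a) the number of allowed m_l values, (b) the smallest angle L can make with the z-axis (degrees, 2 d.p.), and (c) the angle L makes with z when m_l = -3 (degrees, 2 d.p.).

9 values; θ_min ≈ 26.57°; θ(m_l=-3) ≈ 132.13°

The letter g corresponds to l = 4.
There are 2l+1 = 9 values of m_l.
cos θ_min = 4/√20, so θ_min ≈ 26.57°.
For m_l = -3: cos θ = -3/√20, θ ≈ 132.13°.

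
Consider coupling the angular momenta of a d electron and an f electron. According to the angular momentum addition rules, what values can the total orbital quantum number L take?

L = 1, 2, 3, 4, 5

Angular momentum addition gives L = |l₁ − l₂|, …, l₁ + l₂.
L ∈ {1, 2, 3, 4, 5}.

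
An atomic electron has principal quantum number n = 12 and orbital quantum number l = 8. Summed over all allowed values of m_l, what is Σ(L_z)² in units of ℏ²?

m_l ∈ {-8, -7, -6, -5, -4, -3, -2, -1, 0, 1, 2, 3, 4, 5, 6, 7, 8}.
Σ m_l² = l(l+1)(2l+1)/3 = 8·9·17/3 = 408.

Σ(L_z)² = 408 ℏ²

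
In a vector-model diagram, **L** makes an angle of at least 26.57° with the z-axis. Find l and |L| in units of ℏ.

cos²θ_min = l/(l+1) = 0.7999.
Thus l = 0.7999/(1 − 0.7999) ≈ 4.
Then |L| = ℏ√(4·5) = 2√5 ℏ.

l = 4, |L| = 2√5 ℏ ≈ 4.472ℏ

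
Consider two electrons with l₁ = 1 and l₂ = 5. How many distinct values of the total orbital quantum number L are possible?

3

Angular momentum addition gives L = |l₁ − l₂|, …, l₁ + l₂.
Allowed values: L = 4, 5, 6.
That is 3 values.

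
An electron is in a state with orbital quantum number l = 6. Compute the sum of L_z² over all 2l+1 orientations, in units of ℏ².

m_l runs from −6 to 6, i.e. {-6, -5, -4, -3, -2, -1, 0, 1, 2, 3, 4, 5, 6}.
Σ m_l² = 2·(1 + 4 + 9 + 16 + 25 + 36) = 182.

Σ(L_z)² = 182 ℏ²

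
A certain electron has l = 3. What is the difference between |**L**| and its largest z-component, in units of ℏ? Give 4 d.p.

|L| = 2√3 ℏ ≈ 3.4641ℏ, while L_z,max = lℏ = 3ℏ.
The difference is (2√3 − 3)ℏ ≈ 0.4641ℏ.

|L| − L_z,max ≈ 0.4641ℏ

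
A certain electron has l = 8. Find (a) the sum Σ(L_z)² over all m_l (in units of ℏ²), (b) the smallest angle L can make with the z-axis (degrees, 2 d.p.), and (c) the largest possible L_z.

Σ(L_z)² = 408 ℏ²; θ_min ≈ 19.47°; L_z,max = 8ℏ

Σ m_l² = 408, so Σ(L_z)² = 408 ℏ².
cos θ_min = 8/√72, so θ_min ≈ 19.47°.
L_z,max = lℏ = 8ℏ.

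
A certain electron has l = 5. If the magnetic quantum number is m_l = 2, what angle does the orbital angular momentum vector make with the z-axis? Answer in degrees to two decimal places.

θ ≈ 68.58°

|L|² = l(l+1)ℏ² = 30ℏ², so |L| = √30 ℏ.
L_z = m_l ℏ = 2ℏ.
cos θ = L_z/|L| = 2/√30, so θ ≈ 68.58°.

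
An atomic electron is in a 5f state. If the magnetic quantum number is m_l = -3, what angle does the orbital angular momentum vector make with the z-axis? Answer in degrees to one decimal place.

For 5f, l = 3.
|L|² = l(l+1)ℏ² = 12ℏ², so |L| = 2√3 ℏ.
L_z = m_l ℏ = −3ℏ.
cos θ = L_z/|L| = -3/√12, so θ ≈ 150.0°.

θ ≈ 150.0°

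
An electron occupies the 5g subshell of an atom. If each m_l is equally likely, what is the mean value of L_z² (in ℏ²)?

The 5g subshell has l = 4.
m_l runs from −4 to 4, i.e. {-4, -3, -2, -1, 0, 1, 2, 3, 4}.
⟨L_z²⟩ = ℏ²·(Σ m_l²)/(2l+1) = ℏ²·60/9 = 6.667ℏ².

⟨L_z²⟩ = 6.667 ℏ²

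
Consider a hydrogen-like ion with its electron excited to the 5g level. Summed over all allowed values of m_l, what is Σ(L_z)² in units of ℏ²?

Σ(L_z)² = 60 ℏ²

The 5g level has l = 4.
The allowed m_l values are -4, -3, -2, -1, 0, 1, 2, 3, 4.
Σ m_l² = 2·(1 + 4 + 9 + 16) = 60.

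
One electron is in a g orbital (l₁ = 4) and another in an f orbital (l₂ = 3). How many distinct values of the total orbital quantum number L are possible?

L runs from |4 − 3| = 1 to 4 + 3 = 7.
Allowed values: L = 1, 2, 3, 4, 5, 6, 7.
That is 7 values.

7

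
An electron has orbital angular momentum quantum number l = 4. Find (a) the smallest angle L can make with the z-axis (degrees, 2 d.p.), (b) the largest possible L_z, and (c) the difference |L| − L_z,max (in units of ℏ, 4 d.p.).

cos θ_min = 4/√20, so θ_min ≈ 26.57°.
L_z,max = lℏ = 4ℏ.
|L| − L_z,max = (2√5 − 4)ℏ ≈ 0.4721ℏ.

θ_min ≈ 26.57°; L_z,max = 4ℏ; |L|−L_z,max ≈ 0.4721ℏ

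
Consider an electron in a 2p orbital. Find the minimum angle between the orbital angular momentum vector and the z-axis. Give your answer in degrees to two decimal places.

The 2p subshell has l = 1.
|L| = ℏ√(l(l+1)) = √2 ℏ.
The smallest angle corresponds to the largest L_z, i.e. m_l = l = 1, giving L_z = 1ℏ.
cos θ_min = 1/√2, so θ_min ≈ 45.00°.

θ_min ≈ 45.00°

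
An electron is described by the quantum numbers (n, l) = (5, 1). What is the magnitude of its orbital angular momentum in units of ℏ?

|L| = √2 ℏ ≈ 1.414ℏ

|L| = ℏ√(l(l+1)) = ℏ√(1·2) = √2 ℏ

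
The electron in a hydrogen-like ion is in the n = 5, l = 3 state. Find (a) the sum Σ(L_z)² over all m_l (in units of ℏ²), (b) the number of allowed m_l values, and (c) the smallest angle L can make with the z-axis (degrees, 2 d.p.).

Σ m_l² = 28, so Σ(L_z)² = 28 ℏ².
There are 2l+1 = 7 values of m_l.
cos θ_min = 3/√12, so θ_min ≈ 30.00°.

Σ(L_z)² = 28 ℏ²; 7 values; θ_min ≈ 30.00°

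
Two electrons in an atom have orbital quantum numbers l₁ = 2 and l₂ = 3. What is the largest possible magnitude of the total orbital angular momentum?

|L_tot|_max = √30 ℏ ≈ 5.477ℏ

L runs from |2 − 3| = 1 to 2 + 3 = 5.
L ∈ {1, 2, 3, 4, 5}.
The largest magnitude corresponds to L = 5: |L_tot| = ℏ√(5·6) = √30 ℏ.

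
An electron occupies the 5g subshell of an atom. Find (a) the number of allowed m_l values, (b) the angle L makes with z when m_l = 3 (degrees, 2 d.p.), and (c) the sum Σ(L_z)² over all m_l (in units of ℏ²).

5g means n = 5, l = 4.
There are 2l+1 = 9 values of m_l.
For m_l = 3: cos θ = 3/√20, θ ≈ 47.87°.
Σ m_l² = 60, so Σ(L_z)² = 60 ℏ².

9 values; θ(m_l=3) ≈ 47.87°; Σ(L_z)² = 60 ℏ²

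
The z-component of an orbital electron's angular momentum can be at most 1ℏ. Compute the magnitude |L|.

|L| = √2 ℏ ≈ 1.414ℏ

Since max m_l = l, l = 1.
|L| = √(l(l+1)) ℏ = √2 ℏ.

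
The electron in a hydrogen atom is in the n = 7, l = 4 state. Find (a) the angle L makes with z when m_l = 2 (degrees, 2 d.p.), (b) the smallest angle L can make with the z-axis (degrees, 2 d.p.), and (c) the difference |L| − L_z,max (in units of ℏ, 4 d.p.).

For m_l = 2: cos θ = 2/√20, θ ≈ 63.43°.
cos θ_min = 4/√20, so θ_min ≈ 26.57°.
|L| − L_z,max = (2√5 − 4)ℏ ≈ 0.4721ℏ.

θ(m_l=2) ≈ 63.43°; θ_min ≈ 26.57°; |L|−L_z,max ≈ 0.4721ℏ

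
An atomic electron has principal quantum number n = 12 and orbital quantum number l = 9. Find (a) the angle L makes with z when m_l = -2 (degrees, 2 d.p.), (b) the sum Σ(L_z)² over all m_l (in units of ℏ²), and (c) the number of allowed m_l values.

For m_l = -2: cos θ = -2/√90, θ ≈ 102.17°.
Σ m_l² = 570, so Σ(L_z)² = 570 ℏ².
There are 2l+1 = 19 values of m_l.

θ(m_l=-2) ≈ 102.17°; Σ(L_z)² = 570 ℏ²; 19 values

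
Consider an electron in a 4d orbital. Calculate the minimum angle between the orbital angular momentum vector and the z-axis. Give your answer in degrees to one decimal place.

4d means n = 4, l = 2.
|L|² = l(l+1)ℏ² = 6ℏ², so |L| = √6 ℏ.
The smallest angle corresponds to the largest L_z, i.e. m_l = l = 2, giving L_z = 2ℏ.
cos θ_min = 2/√6, so θ_min ≈ 35.3°.

θ_min ≈ 35.3°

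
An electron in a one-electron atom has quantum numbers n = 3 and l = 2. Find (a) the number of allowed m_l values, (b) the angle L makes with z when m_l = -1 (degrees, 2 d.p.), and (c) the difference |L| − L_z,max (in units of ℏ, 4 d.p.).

There are 2l+1 = 5 values of m_l.
For m_l = -1: cos θ = -1/√6, θ ≈ 114.09°.
|L| − L_z,max = (√6 − 2)ℏ ≈ 0.4495ℏ.

5 values; θ(m_l=-1) ≈ 114.09°; |L|−L_z,max ≈ 0.4495ℏ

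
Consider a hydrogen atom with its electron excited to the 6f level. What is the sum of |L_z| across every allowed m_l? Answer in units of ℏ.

Σ|L_z| = 12 ℏ

The 6f level has l = 3.
The allowed m_l values are -3, -2, -1, 0, 1, 2, 3.
Σ|m_l| = 2(1+2+…+3) = 12.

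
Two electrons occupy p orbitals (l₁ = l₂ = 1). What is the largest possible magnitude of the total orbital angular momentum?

Angular momentum addition gives L = |l₁ − l₂|, …, l₁ + l₂.
L ∈ {0, 1, 2}.
The largest magnitude corresponds to L = 2: |L_tot| = ℏ√(2·3) = √6 ℏ.

|L_tot|_max = √6 ℏ ≈ 2.449ℏ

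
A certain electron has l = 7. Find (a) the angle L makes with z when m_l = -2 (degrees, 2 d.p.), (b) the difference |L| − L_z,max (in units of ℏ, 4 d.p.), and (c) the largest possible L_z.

For m_l = -2: cos θ = -2/√56, θ ≈ 105.50°.
|L| − L_z,max = (2√14 − 7)ℏ ≈ 0.4833ℏ.
L_z,max = lℏ = 7ℏ.

θ(m_l=-2) ≈ 105.50°; |L|−L_z,max ≈ 0.4833ℏ; L_z,max = 7ℏ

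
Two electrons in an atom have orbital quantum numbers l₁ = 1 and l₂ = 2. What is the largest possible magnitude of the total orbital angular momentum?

L runs from |1 − 2| = 1 to 1 + 2 = 3.
L ∈ {1, 2, 3}.
The largest magnitude corresponds to L = 3: |L_tot| = ℏ√(3·4) = 2√3 ℏ.

|L_tot|_max = 2√3 ℏ ≈ 3.464ℏ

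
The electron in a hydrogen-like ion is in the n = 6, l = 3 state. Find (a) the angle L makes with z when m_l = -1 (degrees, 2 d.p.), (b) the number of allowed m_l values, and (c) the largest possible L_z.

For m_l = -1: cos θ = -1/√12, θ ≈ 106.78°.
There are 2l+1 = 7 values of m_l.
L_z,max = lℏ = 3ℏ.

θ(m_l=-1) ≈ 106.78°; 7 values; L_z,max = 3ℏ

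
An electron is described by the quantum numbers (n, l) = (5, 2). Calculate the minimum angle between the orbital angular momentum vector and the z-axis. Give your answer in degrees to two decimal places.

|L|² = l(l+1)ℏ² = 6ℏ², so |L| = √6 ℏ.
The smallest angle corresponds to the largest L_z, i.e. m_l = l = 2, giving L_z = 2ℏ.
cos θ_min = 2/√6, so θ_min ≈ 35.26°.

θ_min ≈ 35.26°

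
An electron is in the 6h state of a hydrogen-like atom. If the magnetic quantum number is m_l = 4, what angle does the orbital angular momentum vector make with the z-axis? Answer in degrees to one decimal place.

θ ≈ 43.1°

The 6h subshell has l = 5.
|L| = √(l(l+1)) ℏ = √30 ℏ.
L_z = m_l ℏ = 4ℏ.
cos θ = L_z/|L| = 4/√30, so θ ≈ 43.1°.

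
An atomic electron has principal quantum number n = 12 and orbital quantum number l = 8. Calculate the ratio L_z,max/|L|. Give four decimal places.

|L| = 6√2 ℏ ≈ 8.4853ℏ, while L_z,max = lℏ = 8ℏ.
L_z,max/|L| = 8/√72 = 0.9428.

L_z,max/|L| = 0.9428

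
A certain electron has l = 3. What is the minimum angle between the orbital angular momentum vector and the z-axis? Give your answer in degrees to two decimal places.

|L|² = l(l+1)ℏ² = 12ℏ², so |L| = 2√3 ℏ.
The smallest angle corresponds to the largest L_z, i.e. m_l = l = 3, giving L_z = 3ℏ.
cos θ_min = 3/√12, so θ_min ≈ 30.00°.

θ_min ≈ 30.00°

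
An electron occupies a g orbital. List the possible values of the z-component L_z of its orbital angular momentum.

The letter g corresponds to l = 4.
L_z = m_l ℏ with m_l ranging from −l to +l in integer steps.
For l = 4: m_l ∈ {-4, -3, -2, -1, 0, 1, 2, 3, 4}.

L_z ∈ {−4ℏ, −3ℏ, −2ℏ, −ℏ, 0, ℏ, 2ℏ, 3ℏ, 4ℏ}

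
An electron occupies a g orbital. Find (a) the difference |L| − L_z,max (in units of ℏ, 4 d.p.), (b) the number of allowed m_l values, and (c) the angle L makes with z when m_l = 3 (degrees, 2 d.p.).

The letter g corresponds to l = 4.
|L| − L_z,max = (2√5 − 4)ℏ ≈ 0.4721ℏ.
There are 2l+1 = 9 values of m_l.
For m_l = 3: cos θ = 3/√20, θ ≈ 47.87°.

|L|−L_z,max ≈ 0.4721ℏ; 9 values; θ(m_l=3) ≈ 47.87°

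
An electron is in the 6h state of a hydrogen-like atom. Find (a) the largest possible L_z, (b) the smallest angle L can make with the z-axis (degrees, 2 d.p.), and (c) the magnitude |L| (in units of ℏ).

L_z,max = 5ℏ; θ_min ≈ 24.09°; |L| = √30 ℏ ≈ 5.477ℏ

6h means n = 6, l = 5.
L_z,max = lℏ = 5ℏ.
cos θ_min = 5/√30, so θ_min ≈ 24.09°.
|L| = ℏ√(5·6) = √30 ℏ ≈ 5.477ℏ.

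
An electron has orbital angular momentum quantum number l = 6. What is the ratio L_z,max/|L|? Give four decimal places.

L_z,max/|L| = 0.9258

|L| = √42 ℏ ≈ 6.4807ℏ, while L_z,max = lℏ = 6ℏ.
L_z,max/|L| = 6/√42 = 0.9258.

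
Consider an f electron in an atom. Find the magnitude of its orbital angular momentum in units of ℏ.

For an f orbital, l = 3.
|L| = ℏ√(l(l+1)) = ℏ√(3·4) = 2√3 ℏ

|L| = 2√3 ℏ ≈ 3.464ℏ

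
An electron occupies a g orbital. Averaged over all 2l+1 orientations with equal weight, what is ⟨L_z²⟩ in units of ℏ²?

⟨L_z²⟩ = 6.667 ℏ²

A g state has l = 4.
m_l runs from −4 to 4, i.e. {-4, -3, -2, -1, 0, 1, 2, 3, 4}.
⟨L_z²⟩ = ℏ²·(Σ m_l²)/(2l+1) = ℏ²·60/9 = 6.667ℏ².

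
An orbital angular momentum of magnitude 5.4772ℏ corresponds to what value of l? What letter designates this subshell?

(|L|/ℏ)² = l(l+1) = 30.
l² + l − 30 = 0 ⇒ l = 5.

l = 5 (h orbital)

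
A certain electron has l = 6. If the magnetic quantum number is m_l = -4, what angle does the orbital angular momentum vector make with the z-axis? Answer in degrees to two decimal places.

θ ≈ 128.11°

|L| = √(l(l+1)) ℏ = √42 ℏ.
L_z = m_l ℏ = −4ℏ.
cos θ = L_z/|L| = -4/√42, so θ ≈ 128.11°.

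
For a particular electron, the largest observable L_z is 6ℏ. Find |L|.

|L| = √42 ℏ ≈ 6.481ℏ

The maximum L_z equals lℏ, giving l = 6.
|L| = ℏ√(l(l+1)) = √42 ℏ.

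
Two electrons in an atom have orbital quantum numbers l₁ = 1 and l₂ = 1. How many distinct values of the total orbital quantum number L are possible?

3

The total orbital quantum number L ranges from |l₁ − l₂| to l₁ + l₂ in integer steps.
Allowed values: L = 0, 1, 2.
That is 3 values.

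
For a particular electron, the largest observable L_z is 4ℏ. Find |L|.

|L| = 2√5 ℏ ≈ 4.472ℏ

Since max m_l = l, l = 4.
|L| = ℏ√(l(l+1)) = 2√5 ℏ.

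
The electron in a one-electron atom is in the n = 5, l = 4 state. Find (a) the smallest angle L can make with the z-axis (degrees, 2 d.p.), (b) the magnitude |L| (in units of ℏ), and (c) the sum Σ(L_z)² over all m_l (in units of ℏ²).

cos θ_min = 4/√20, so θ_min ≈ 26.57°.
|L| = ℏ√(4·5) = 2√5 ℏ ≈ 4.472ℏ.
Σ m_l² = 60, so Σ(L_z)² = 60 ℏ².

θ_min ≈ 26.57°; |L| = 2√5 ℏ ≈ 4.472ℏ; Σ(L_z)² = 60 ℏ²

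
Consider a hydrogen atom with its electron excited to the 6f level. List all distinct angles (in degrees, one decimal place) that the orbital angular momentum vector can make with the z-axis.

The 6f level has l = 3.
|L| = √(l(l+1)) ℏ = 2√3 ℏ.
cos θ = m_l/√12 for each m_l ∈ {-3, -2, -1, 0, 1, 2, 3}.

θ ∈ {30.0°, 54.7°, 73.2°, 90.0°, 106.8°, 125.3°, 150.0°}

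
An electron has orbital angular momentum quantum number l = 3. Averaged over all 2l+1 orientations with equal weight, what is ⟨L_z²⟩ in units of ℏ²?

⟨L_z²⟩ = 4 ℏ²

m_l runs from −3 to 3, i.e. {-3, -2, -1, 0, 1, 2, 3}.
Average of L_z² over 7 states: 28/7 ℏ² = 4 ℏ².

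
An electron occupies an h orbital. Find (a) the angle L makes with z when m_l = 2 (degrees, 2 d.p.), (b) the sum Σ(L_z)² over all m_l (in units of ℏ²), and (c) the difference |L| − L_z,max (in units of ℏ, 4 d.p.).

The letter h corresponds to l = 5.
For m_l = 2: cos θ = 2/√30, θ ≈ 68.58°.
Σ m_l² = 110, so Σ(L_z)² = 110 ℏ².
|L| − L_z,max = (√30 − 5)ℏ ≈ 0.4772ℏ.

θ(m_l=2) ≈ 68.58°; Σ(L_z)² = 110 ℏ²; |L|−L_z,max ≈ 0.4772ℏ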